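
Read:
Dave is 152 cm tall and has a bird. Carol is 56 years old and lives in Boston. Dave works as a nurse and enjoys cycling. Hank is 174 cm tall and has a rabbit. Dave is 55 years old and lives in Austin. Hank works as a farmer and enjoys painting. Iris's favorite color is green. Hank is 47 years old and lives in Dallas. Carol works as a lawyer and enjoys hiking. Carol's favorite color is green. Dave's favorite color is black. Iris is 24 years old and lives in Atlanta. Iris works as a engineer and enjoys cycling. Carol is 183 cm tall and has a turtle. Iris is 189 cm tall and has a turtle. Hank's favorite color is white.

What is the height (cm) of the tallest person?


Tallest: Iris at 189 cm

189


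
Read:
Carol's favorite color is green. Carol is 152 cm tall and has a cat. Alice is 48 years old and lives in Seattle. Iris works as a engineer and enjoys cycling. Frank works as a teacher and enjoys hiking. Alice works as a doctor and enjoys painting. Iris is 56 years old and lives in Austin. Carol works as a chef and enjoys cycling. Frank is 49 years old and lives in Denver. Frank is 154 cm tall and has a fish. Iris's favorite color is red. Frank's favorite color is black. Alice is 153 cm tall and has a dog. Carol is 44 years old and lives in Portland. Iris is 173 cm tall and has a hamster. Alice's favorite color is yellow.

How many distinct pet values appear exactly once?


Unique pet values: 4

4


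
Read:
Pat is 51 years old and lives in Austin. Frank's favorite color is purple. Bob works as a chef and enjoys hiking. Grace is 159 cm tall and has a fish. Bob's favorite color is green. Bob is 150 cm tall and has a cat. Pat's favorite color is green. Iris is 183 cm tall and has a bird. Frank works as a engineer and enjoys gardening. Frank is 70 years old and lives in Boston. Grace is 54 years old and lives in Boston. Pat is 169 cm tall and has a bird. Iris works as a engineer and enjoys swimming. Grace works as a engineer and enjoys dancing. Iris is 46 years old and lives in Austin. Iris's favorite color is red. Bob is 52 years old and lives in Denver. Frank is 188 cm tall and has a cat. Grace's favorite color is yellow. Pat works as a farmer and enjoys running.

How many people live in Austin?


Count in Austin: 2

2


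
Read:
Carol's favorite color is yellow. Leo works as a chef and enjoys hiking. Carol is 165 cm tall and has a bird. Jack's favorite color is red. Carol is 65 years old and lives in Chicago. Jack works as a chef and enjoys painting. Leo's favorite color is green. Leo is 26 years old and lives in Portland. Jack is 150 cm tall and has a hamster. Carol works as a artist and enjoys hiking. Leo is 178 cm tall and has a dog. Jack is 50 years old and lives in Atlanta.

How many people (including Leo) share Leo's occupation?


Leo is a chef. Count = 2

2


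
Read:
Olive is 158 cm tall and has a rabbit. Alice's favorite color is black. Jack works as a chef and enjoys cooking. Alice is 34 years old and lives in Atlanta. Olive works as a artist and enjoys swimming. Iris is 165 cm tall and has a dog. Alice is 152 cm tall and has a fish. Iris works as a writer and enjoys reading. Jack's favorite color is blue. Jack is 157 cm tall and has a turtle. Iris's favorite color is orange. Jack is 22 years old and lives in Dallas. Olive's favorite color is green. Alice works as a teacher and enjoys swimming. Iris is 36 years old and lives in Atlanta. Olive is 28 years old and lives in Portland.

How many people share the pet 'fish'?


Count: 1

1


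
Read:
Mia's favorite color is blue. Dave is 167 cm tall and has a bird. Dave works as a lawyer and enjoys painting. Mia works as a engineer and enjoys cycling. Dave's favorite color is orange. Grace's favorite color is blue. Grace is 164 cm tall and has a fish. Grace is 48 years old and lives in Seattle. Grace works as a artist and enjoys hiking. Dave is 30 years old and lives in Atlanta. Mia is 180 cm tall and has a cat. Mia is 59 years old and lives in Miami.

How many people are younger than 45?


Filter: 1

1


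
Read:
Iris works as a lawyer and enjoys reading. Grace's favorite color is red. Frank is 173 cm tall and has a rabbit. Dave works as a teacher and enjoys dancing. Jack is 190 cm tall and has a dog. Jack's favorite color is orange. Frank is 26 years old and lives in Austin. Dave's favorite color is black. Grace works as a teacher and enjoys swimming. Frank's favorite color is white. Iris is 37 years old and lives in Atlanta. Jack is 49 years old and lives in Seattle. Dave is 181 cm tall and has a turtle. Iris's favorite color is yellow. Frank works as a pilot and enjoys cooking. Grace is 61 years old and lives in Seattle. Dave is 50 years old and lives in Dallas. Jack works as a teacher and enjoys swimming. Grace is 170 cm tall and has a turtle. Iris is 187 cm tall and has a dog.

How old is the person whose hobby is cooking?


Person with hobby=cooking is Frank, age 26

26


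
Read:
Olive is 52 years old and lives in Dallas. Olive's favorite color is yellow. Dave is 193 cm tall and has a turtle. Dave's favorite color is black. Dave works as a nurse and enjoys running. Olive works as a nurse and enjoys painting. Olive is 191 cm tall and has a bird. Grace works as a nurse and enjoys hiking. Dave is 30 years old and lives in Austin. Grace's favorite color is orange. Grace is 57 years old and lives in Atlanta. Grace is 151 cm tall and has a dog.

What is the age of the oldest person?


Oldest: Grace at 57

57


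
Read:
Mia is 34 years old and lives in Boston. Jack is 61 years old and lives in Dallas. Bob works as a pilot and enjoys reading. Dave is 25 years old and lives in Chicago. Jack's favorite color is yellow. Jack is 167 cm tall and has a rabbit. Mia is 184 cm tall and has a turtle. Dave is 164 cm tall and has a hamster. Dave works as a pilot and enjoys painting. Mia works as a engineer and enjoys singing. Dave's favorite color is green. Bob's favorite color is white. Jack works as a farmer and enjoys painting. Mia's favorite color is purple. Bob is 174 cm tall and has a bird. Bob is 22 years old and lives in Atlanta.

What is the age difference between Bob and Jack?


|22 - 61| = 39

39


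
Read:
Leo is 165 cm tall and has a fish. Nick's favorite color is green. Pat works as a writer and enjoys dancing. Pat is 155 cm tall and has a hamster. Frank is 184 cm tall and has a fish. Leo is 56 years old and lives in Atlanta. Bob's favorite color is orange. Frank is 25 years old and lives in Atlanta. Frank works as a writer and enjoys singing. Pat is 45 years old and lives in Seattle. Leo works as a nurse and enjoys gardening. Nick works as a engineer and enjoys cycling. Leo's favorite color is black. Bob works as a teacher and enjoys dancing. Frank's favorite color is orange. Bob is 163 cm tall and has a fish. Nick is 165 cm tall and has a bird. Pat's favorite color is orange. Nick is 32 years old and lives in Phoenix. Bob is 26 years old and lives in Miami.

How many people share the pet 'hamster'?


Count: 1

1


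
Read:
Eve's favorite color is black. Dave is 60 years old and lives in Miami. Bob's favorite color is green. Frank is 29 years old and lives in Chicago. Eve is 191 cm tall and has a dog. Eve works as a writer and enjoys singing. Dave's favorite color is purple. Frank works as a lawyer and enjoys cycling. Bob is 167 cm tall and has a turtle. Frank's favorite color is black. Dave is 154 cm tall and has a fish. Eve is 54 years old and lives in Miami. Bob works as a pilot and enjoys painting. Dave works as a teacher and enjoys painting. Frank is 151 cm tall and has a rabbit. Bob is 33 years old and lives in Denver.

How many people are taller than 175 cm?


Taller than 175: 1

1


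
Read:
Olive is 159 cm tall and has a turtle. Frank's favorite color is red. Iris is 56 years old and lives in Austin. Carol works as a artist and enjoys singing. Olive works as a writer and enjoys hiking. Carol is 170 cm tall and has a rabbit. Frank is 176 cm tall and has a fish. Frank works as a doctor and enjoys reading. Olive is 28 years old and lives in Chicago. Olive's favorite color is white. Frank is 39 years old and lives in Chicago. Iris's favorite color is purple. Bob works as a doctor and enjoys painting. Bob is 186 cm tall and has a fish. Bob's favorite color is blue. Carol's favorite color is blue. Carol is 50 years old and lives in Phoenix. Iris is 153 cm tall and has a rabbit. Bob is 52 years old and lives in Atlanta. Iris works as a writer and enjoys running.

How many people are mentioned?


People: Olive, Frank, Bob, Carol, Iris. Count = 5

5


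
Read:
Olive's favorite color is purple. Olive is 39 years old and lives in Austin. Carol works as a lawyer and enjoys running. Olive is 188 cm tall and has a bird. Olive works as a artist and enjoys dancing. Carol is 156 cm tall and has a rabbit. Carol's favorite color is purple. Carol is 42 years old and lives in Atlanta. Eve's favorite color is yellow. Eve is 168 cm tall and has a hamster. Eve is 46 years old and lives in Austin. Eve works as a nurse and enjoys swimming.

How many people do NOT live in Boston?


Not in Boston: 3

3


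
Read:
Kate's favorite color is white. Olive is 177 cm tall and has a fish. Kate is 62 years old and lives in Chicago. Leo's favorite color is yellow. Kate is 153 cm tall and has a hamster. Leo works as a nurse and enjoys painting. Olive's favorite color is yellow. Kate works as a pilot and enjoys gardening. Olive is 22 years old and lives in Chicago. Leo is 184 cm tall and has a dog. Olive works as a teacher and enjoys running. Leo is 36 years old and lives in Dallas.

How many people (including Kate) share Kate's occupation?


Kate is a pilot. Count = 1

1


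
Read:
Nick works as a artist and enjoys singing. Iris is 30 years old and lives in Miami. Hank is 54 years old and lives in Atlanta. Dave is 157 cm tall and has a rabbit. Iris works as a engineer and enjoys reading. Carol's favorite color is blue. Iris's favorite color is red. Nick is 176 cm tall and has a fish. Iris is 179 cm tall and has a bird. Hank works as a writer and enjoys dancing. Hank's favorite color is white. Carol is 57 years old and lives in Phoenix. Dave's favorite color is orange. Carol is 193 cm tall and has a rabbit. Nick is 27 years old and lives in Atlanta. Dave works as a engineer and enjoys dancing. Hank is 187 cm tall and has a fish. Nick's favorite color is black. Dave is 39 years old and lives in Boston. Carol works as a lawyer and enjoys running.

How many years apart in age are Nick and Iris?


27 vs 30, diff = 3

3


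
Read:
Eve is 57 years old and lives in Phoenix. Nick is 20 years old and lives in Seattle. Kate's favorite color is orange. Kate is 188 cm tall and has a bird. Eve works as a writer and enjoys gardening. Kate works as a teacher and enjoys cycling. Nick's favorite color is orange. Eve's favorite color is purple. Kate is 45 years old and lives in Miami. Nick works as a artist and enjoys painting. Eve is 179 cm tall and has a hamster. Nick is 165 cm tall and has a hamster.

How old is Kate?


Kate is 45 years old

45


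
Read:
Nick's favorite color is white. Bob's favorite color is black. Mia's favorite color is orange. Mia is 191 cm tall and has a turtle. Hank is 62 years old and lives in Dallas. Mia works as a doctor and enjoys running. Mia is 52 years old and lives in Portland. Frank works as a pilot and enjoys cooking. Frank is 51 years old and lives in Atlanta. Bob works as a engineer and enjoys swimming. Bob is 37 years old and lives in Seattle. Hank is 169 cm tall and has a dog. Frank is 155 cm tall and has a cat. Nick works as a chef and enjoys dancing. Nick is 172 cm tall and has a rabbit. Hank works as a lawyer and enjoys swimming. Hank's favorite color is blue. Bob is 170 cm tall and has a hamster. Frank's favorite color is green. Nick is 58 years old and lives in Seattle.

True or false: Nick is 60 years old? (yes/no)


Nick is actually 58. no

no


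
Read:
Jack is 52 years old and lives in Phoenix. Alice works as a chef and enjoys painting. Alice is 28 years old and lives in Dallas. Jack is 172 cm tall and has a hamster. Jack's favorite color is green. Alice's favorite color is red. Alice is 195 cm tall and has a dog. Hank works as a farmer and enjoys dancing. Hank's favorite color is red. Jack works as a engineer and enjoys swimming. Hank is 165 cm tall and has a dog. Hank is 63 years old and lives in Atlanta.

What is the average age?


Sum=143, n=3, avg=47.67

47.67


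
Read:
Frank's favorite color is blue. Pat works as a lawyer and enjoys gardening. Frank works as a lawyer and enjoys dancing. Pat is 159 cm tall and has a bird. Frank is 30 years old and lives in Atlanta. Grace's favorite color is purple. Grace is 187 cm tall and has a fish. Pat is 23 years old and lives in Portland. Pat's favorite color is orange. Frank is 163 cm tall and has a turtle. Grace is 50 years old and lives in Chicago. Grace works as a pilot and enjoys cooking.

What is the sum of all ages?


23+50+30 = 103

103


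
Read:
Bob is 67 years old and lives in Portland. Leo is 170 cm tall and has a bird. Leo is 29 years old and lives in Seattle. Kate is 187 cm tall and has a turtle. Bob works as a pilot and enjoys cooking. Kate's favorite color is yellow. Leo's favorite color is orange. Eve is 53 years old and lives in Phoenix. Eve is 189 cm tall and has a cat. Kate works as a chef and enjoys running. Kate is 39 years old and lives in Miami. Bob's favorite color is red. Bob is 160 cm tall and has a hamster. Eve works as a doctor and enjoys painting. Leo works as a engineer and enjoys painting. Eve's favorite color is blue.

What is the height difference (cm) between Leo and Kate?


|170 - 187| = 17

17


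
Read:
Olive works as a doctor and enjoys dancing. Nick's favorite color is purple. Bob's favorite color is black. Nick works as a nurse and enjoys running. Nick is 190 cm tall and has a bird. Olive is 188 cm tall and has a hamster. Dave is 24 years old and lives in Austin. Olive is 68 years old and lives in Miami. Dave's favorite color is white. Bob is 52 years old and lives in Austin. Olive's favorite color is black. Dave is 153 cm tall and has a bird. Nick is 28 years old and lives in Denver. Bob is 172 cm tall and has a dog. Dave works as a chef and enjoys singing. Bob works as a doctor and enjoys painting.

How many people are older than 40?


Filter: 2

2


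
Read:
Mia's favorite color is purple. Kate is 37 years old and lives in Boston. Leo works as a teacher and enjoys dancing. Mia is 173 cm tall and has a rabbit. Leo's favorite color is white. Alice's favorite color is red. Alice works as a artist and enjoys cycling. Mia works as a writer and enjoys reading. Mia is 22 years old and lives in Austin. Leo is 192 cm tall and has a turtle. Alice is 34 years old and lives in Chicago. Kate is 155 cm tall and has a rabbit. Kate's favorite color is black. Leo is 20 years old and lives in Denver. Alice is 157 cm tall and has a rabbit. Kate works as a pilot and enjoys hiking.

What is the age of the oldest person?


Oldest: Kate at 37

37


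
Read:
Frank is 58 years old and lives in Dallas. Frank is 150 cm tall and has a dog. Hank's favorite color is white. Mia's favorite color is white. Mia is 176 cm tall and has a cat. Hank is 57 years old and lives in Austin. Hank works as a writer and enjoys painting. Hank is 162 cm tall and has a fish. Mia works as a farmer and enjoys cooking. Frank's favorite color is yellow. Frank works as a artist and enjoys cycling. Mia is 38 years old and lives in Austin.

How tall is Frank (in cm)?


Frank is 150 cm tall

150


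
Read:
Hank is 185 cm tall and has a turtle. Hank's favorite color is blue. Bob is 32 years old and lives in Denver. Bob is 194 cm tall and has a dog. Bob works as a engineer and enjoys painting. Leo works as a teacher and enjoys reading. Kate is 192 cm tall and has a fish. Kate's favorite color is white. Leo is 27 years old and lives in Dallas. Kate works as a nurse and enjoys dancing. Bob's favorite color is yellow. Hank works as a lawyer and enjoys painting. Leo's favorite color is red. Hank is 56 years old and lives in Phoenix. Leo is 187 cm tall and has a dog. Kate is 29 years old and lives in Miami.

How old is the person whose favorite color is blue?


Person with favorite color=blue is Hank, age 56

56


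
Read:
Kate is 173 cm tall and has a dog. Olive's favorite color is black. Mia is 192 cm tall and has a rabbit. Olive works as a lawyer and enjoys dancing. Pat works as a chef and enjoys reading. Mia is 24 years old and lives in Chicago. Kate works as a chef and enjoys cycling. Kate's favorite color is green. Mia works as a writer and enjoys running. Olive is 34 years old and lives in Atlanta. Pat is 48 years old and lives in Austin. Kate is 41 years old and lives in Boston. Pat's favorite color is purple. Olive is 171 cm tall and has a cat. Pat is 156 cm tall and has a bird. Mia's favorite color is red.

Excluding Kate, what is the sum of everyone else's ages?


Sum (excluding Kate): 106

106


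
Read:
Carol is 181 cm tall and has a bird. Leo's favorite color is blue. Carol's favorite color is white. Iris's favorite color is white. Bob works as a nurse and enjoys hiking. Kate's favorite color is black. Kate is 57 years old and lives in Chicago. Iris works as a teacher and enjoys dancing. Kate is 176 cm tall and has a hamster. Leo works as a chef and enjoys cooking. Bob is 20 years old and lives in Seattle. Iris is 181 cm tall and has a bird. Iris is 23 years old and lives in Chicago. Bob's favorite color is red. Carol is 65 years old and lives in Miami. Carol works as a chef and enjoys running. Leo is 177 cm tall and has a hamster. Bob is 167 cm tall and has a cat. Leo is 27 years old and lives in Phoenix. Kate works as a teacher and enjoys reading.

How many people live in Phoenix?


Count in Phoenix: 1

1


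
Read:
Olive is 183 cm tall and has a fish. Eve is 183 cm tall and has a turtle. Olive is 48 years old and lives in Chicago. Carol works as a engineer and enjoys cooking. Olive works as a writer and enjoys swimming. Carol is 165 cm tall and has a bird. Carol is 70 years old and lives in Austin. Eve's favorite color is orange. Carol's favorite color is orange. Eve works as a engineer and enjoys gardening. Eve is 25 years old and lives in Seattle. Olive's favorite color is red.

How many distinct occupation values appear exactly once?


Unique occupation values: 1

1


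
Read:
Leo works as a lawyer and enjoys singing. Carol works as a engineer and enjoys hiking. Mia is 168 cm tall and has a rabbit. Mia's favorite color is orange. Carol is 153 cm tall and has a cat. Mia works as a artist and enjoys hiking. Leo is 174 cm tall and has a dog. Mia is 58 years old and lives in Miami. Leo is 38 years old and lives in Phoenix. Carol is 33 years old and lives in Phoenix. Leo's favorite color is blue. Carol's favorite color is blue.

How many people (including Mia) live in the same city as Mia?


Mia lives in Miami. Count = 1

1


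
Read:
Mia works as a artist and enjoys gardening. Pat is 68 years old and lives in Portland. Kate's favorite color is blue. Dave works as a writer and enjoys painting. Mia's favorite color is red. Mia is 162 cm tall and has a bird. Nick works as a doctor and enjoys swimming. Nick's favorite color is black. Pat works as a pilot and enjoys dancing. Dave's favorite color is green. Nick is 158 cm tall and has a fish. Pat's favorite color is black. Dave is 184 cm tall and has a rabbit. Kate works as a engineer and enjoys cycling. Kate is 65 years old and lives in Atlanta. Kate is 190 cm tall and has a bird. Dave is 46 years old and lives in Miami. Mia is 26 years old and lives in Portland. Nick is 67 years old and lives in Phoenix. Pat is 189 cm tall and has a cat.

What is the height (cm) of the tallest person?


Tallest: Kate at 190 cm

190


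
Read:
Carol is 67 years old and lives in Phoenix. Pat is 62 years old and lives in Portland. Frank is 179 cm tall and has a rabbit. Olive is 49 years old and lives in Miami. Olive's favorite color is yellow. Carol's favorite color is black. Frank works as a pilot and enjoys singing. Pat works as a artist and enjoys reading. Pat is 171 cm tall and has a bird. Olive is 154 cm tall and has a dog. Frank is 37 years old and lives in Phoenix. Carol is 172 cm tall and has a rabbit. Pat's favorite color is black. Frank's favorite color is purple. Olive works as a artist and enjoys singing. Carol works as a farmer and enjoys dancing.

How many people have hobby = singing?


Count: 2

2


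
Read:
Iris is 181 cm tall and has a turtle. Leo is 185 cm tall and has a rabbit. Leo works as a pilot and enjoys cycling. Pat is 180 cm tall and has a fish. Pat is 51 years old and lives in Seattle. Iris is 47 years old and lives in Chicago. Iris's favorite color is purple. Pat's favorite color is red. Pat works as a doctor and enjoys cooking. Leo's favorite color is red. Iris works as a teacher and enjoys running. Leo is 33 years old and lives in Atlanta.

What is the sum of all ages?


51+33+47 = 131

131


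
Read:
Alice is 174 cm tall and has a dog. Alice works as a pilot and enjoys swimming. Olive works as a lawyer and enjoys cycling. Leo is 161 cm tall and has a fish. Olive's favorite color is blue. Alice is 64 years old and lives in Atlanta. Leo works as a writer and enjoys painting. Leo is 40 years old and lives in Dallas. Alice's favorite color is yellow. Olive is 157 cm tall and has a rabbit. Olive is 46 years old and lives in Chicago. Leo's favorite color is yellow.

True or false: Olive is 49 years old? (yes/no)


Olive is actually 46. no

no


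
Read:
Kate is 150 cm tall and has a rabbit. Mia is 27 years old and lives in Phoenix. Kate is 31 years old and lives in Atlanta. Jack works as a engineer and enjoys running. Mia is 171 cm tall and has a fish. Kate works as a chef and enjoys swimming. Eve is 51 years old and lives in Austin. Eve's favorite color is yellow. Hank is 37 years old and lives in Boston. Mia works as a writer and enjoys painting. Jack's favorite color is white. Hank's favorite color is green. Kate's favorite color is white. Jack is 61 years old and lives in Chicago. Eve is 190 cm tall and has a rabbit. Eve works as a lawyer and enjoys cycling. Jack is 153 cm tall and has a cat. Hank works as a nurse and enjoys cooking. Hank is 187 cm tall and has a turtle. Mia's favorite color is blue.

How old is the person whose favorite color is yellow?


Person with favorite color=yellow is Eve, age 51

51


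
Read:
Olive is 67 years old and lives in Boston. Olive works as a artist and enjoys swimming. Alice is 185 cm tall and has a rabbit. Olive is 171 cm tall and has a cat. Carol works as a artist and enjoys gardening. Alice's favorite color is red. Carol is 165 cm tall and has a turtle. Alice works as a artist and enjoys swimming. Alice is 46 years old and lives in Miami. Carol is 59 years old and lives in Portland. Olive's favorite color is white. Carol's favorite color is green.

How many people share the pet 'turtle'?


Count: 1

1


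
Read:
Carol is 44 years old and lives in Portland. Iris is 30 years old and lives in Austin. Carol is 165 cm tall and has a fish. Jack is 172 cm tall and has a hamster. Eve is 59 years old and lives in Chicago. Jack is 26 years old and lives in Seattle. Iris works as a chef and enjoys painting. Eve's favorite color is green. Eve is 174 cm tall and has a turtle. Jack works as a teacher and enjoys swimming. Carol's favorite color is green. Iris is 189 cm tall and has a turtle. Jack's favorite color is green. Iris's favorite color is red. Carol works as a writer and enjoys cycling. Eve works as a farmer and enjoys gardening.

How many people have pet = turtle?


Count: 2

2


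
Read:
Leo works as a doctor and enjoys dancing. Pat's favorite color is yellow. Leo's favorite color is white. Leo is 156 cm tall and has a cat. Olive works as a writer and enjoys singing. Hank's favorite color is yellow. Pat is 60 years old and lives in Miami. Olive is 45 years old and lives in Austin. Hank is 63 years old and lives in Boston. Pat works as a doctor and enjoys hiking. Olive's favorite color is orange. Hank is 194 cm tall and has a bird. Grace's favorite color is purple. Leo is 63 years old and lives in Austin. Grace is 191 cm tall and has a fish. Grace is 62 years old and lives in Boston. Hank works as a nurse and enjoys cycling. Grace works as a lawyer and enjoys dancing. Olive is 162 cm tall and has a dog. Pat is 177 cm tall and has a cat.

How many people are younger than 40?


Filter: 0

0


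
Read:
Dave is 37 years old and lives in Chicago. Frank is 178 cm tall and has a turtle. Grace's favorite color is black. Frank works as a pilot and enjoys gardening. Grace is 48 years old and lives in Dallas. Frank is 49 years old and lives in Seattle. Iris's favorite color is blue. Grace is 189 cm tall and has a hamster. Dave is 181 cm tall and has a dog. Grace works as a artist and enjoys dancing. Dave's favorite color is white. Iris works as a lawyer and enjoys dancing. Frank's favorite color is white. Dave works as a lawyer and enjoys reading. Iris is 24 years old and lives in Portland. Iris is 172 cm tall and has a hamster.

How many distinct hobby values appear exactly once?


Unique hobby values: 2

2


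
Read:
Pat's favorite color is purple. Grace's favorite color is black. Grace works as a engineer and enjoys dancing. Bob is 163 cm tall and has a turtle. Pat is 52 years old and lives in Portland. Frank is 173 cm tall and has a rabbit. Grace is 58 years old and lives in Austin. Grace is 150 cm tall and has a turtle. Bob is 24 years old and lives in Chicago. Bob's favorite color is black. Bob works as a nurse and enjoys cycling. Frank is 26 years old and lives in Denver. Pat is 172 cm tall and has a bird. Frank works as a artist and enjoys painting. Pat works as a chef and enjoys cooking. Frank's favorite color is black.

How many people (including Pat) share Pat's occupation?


Pat is a chef. Count = 1

1


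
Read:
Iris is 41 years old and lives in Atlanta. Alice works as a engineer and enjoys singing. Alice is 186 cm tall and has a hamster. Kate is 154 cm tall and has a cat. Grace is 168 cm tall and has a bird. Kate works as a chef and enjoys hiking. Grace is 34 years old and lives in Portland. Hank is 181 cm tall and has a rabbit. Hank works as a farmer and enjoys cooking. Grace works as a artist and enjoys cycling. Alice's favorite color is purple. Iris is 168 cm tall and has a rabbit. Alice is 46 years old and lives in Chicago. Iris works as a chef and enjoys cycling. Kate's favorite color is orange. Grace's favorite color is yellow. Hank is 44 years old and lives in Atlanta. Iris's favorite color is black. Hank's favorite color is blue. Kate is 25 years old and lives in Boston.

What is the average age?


Sum=190, n=5, avg=38

38


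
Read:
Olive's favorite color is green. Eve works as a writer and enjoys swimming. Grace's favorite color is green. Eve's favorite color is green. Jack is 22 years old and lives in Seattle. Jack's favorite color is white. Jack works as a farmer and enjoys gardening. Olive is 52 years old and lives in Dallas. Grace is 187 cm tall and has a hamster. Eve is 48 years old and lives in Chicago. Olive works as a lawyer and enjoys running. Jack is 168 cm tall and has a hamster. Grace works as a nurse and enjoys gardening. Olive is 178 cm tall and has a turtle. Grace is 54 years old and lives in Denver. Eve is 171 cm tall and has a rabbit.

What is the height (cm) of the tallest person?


Tallest: Grace at 187 cm

187


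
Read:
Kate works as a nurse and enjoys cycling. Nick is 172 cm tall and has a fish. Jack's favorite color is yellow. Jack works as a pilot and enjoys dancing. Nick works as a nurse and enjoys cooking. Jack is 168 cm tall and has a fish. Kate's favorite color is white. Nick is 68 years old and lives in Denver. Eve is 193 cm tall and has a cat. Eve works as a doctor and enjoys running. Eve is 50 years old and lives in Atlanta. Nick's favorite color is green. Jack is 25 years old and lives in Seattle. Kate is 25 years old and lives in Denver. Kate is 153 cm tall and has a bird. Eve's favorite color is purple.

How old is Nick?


Nick is 68 years old

68


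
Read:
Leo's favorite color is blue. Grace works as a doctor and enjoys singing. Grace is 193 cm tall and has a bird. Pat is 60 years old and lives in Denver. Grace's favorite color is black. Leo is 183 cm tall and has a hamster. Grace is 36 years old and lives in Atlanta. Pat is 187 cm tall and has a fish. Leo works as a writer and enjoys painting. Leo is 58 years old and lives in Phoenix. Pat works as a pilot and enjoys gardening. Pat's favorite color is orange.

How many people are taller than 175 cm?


Taller than 175: 3

3


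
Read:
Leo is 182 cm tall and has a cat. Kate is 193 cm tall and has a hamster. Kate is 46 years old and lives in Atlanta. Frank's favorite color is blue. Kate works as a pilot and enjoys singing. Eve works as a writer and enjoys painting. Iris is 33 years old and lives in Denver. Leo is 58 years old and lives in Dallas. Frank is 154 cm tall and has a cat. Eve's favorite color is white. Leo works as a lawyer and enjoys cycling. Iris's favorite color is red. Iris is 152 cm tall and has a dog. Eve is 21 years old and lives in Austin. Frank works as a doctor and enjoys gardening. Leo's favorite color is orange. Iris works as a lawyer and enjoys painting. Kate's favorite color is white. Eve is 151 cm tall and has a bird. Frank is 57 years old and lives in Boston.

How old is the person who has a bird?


Person with bird is Eve, age 21

21


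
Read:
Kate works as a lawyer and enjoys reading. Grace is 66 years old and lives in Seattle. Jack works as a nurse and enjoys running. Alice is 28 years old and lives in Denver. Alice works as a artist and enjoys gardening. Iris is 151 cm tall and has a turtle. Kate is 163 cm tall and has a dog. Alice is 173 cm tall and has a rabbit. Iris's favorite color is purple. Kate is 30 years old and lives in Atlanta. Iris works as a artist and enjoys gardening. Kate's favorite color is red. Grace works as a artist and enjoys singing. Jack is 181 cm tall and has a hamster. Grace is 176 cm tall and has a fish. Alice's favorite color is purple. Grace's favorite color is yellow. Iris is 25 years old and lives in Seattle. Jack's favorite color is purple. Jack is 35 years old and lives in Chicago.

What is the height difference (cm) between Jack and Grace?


|181 - 176| = 5

5


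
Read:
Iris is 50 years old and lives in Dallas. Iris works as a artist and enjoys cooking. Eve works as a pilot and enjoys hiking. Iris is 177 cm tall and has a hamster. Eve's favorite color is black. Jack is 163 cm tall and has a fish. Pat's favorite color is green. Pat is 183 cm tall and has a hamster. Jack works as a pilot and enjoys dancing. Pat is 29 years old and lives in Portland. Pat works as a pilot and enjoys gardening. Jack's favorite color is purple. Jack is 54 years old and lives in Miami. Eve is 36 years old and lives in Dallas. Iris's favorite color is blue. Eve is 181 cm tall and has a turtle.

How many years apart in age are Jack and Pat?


54 vs 29, diff = 25

25


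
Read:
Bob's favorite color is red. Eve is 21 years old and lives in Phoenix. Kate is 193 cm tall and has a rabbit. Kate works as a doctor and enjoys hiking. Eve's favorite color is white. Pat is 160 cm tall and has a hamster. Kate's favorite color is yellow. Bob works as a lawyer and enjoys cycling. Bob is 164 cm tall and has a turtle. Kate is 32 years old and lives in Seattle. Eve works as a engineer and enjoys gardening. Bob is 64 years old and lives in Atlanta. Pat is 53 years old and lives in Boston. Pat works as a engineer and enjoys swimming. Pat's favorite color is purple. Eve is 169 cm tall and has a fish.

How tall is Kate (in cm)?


Kate is 193 cm tall

193


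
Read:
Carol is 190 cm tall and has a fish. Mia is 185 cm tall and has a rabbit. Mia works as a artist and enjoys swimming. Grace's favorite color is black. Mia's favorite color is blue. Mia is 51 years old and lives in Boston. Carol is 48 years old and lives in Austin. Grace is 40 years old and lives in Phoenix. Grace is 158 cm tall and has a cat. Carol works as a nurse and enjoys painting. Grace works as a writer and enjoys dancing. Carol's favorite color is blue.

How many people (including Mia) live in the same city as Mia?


Mia lives in Boston. Count = 1

1


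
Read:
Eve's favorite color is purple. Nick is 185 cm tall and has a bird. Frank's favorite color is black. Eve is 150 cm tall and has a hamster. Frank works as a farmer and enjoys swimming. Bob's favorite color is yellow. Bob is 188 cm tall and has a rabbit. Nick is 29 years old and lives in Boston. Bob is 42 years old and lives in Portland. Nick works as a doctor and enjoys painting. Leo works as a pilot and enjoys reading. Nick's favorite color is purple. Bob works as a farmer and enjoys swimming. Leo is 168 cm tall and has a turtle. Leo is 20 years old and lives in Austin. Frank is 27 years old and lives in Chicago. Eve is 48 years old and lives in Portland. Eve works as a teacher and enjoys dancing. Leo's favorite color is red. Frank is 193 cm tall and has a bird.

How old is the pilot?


The pilot is Leo, age 20

20


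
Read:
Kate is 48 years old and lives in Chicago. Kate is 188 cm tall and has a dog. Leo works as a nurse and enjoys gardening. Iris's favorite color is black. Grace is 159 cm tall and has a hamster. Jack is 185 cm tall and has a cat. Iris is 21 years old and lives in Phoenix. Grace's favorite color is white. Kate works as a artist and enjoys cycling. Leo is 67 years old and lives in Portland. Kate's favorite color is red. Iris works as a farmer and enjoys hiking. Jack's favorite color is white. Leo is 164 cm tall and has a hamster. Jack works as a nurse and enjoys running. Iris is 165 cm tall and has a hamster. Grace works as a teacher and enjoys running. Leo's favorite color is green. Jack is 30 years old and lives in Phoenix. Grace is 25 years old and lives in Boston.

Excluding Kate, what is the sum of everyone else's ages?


Sum (excluding Kate): 143

143


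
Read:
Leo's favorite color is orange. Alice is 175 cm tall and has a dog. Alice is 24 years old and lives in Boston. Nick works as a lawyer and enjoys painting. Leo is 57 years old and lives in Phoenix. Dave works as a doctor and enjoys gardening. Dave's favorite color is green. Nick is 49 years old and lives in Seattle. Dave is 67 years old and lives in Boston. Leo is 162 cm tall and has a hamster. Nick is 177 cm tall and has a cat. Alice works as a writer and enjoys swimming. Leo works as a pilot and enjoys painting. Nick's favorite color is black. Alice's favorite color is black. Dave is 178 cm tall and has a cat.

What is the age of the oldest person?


Oldest: Dave at 67

67


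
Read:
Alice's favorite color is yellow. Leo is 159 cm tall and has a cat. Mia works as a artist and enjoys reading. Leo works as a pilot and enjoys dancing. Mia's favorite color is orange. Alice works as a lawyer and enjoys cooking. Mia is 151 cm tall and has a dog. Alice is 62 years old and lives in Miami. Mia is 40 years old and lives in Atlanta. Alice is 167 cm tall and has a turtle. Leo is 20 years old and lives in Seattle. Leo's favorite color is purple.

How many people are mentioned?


People: Mia, Leo, Alice. Count = 3

3


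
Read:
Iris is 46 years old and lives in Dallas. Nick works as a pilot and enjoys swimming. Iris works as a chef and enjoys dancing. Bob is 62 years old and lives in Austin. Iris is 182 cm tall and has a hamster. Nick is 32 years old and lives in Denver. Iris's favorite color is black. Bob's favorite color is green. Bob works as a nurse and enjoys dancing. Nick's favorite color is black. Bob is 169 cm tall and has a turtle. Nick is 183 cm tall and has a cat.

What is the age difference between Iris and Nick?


|46 - 32| = 14

14


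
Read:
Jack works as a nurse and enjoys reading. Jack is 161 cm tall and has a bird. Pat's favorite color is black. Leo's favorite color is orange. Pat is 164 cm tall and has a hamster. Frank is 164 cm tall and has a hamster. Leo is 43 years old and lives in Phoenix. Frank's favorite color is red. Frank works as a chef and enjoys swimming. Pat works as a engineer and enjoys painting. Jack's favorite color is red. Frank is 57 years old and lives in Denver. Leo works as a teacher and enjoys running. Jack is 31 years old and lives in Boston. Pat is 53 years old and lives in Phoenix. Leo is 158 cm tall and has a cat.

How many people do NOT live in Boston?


Not in Boston: 3

3


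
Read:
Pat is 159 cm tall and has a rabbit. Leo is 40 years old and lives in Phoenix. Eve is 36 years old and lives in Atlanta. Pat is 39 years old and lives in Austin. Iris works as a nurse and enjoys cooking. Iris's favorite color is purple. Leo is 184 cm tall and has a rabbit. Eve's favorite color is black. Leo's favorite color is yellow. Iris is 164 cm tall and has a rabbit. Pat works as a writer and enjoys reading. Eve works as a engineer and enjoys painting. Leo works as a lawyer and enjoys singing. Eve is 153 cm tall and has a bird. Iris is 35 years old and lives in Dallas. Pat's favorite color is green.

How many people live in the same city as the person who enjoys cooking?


Person with hobby cooking is Iris, city Dallas. Count = 1

1


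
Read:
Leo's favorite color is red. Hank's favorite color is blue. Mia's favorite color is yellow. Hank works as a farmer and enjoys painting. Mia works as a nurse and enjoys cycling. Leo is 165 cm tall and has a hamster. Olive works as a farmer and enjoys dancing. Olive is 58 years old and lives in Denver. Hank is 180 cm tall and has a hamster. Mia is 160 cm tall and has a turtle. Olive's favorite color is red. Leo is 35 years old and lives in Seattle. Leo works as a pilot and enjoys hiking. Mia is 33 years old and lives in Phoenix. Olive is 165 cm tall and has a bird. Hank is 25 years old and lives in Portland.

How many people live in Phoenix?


Count in Phoenix: 1

1


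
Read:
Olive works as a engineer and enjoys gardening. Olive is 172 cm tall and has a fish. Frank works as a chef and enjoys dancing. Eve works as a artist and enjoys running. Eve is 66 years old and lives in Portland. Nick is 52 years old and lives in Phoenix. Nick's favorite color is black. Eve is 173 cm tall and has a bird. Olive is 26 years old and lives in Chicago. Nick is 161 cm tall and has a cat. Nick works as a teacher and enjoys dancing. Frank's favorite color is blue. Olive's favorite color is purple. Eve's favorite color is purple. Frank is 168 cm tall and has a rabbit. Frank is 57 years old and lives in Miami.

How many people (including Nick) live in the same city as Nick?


Nick lives in Phoenix. Count = 1

1


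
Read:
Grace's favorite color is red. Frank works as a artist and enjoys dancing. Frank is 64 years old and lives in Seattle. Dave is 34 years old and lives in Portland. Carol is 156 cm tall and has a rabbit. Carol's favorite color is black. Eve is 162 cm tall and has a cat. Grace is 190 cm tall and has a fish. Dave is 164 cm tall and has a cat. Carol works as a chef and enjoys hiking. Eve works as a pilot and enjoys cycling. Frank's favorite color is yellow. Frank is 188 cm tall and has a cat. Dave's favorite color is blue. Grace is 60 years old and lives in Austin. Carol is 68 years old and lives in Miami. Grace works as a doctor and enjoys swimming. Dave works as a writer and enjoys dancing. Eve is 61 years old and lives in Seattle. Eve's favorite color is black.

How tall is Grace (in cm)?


Grace is 190 cm tall

190


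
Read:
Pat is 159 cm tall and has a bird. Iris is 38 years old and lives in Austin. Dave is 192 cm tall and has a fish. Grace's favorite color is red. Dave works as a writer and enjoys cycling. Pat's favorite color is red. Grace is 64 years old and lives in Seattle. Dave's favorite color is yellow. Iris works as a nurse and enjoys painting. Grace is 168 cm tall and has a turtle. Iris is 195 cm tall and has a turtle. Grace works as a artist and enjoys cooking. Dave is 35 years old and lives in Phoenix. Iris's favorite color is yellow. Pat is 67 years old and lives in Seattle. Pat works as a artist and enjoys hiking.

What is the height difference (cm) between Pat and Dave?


|159 - 192| = 33

33
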